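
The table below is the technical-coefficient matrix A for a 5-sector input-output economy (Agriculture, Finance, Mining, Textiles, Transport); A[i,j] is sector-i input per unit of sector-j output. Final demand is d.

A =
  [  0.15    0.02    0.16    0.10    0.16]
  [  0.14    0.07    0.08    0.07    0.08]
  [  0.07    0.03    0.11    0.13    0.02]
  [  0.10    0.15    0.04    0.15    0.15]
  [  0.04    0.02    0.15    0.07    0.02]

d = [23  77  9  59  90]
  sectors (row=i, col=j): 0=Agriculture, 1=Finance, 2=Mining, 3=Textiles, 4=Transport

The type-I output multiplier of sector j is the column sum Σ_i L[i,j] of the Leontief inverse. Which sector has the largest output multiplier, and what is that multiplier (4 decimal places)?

Mining (1.9987)

Form M = I − A:
  [  0.85   -0.02   -0.16   -0.10   -0.16]
  [ -0.14    0.93   -0.08   -0.07   -0.08]
  [ -0.07   -0.03    0.89   -0.13   -0.02]
  [ -0.10   -0.15   -0.04    0.85   -0.15]
  [ -0.04   -0.02   -0.15   -0.07    0.98]
Leontief inverse L = M⁻¹:
  [  1.2497    0.0764    0.2833    0.2172    0.2493]
  [  0.2237    1.1144    0.1736    0.1574    0.1551]
  [  0.1384    0.0767    1.1792    0.2100    0.0851]
  [  0.2092    0.2186    0.1559    1.2634    0.2486]
  [  0.0917    0.0532    0.2067    0.1345    1.0645]
Total output x = L · d:
  x_0 = 1.2497·23 + 0.0764·77 + 0.2833·9 + 0.2172·59 + 0.2493·90 = 72.4236
  x_1 = 0.2237·23 + 1.1144·77 + 0.1736·9 + 0.1574·59 + 0.1551·90 = 115.7645
  x_2 = 0.1384·23 + 0.0767·77 + 1.1792·9 + 0.2100·59 + 0.0851·90 = 39.7459
  x_3 = 0.2092·23 + 0.2186·77 + 0.1559·9 + 1.2634·59 + 0.2486·90 = 119.9624
  x_4 = 0.0917·23 + 0.0532·77 + 0.2067·9 + 0.1345·59 + 1.0645·90 = 111.8076
Output multipliers (column sums of L):
  Agriculture: 1.9127
  Finance: 1.5394
  Mining: 1.9987
  Textiles: 1.9824
  Transport: 1.8026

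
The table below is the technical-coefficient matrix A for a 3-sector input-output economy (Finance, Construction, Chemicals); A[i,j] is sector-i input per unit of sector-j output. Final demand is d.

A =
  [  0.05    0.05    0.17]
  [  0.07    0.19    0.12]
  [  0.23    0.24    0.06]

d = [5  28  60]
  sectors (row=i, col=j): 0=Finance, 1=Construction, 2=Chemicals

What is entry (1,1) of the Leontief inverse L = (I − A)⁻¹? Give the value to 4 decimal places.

Form M = I − A:
  [  0.95   -0.05   -0.17]
  [ -0.07    0.81   -0.12]
  [ -0.23   -0.24    0.94]
Leontief inverse L = M⁻¹:
  [  1.1155    0.1337    0.2188]
  [  0.1422    1.3001    0.1917]
  [  0.3092    0.3647    1.1663]
Total output x = L · d:
  x_0 = 1.1155·5 + 0.1337·28 + 0.2188·60 = 22.4482
  x_1 = 0.1422·5 + 1.3001·28 + 0.1917·60 = 48.6168
  x_2 = 0.3092·5 + 0.3647·28 + 1.1663·60 = 81.7352

L[1,1] = 1.3001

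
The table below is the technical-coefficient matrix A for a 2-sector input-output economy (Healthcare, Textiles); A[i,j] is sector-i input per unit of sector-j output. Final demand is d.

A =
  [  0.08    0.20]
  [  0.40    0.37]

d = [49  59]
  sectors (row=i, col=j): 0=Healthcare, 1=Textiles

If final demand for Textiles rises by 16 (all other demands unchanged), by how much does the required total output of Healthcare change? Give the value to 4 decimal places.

6.4051

Form M = I − A:
  [  0.92   -0.20]
  [ -0.40    0.63]
Leontief inverse L = M⁻¹:
  [  1.2610    0.4003]
  [  0.8006    1.8415]
Total output x = L · d:
  x_0 = 1.2610·49 + 0.4003·59 = 85.4083
  x_1 = 0.8006·49 + 1.8415·59 = 147.8783
Δx_0 = L[0,1] · Δd_1 = 0.4003 · 16 = 6.4051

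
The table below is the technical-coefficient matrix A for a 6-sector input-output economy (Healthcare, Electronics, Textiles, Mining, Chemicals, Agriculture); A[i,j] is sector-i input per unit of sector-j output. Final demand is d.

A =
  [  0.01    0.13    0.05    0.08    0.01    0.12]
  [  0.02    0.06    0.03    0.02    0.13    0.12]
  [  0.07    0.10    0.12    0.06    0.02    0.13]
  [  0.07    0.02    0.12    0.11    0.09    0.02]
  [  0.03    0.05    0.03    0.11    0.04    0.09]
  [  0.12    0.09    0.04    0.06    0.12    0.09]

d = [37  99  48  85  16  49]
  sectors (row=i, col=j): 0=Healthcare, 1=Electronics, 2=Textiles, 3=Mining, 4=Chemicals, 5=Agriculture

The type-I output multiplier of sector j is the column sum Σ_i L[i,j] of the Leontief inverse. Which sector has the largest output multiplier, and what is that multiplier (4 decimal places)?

Agriculture (1.9949)

Form M = I − A:
  [  0.99   -0.13   -0.05   -0.08   -0.01   -0.12]
  [ -0.02    0.94   -0.03   -0.02   -0.13   -0.12]
  [ -0.07   -0.10    0.88   -0.06   -0.02   -0.13]
  [ -0.07   -0.02   -0.12    0.89   -0.09   -0.02]
  [ -0.03   -0.05   -0.03   -0.11    0.96   -0.09]
  [ -0.12   -0.09   -0.04   -0.06   -0.12    0.91]
Leontief inverse L = M⁻¹:
  [  1.0541    0.1802    0.0942    0.1267    0.0725    0.1862]
  [  0.0595    1.1076    0.0651    0.0693    0.1813    0.1827]
  [  0.1244    0.1707    1.1785    0.1200    0.0875    0.2186]
  [  0.1117    0.0749    0.1771    1.1701    0.1358    0.0891]
  [  0.0684    0.0920    0.0721    0.1573    1.0889    0.1426]
  [  0.1667    0.1579    0.0919    0.1267    0.1839    1.1758]
Total output x = L · d:
  x_0 = 1.0541·37 + 0.1802·99 + 0.0942·48 + 0.1267·85 + 0.0725·16 + 0.1862·49 = 82.4143
  x_1 = 0.0595·37 + 1.1076·99 + 0.0651·48 + 0.0693·85 + 0.1813·16 + 0.1827·49 = 132.7228
  x_2 = 0.1244·37 + 0.1707·99 + 1.1785·48 + 0.1200·85 + 0.0875·16 + 0.2186·49 = 100.3878
  x_3 = 0.1117·37 + 0.0749·99 + 0.1771·48 + 1.1701·85 + 0.1358·16 + 0.0891·49 = 126.0447
  x_4 = 0.0684·37 + 0.0920·99 + 0.0721·48 + 0.1573·85 + 1.0889·16 + 0.1426·49 = 52.8786
  x_5 = 0.1667·37 + 0.1579·99 + 0.0919·48 + 0.1267·85 + 0.1839·16 + 1.1758·49 = 97.5367
Output multipliers (column sums of L):
  Healthcare: 1.5848
  Electronics: 1.7834
  Textiles: 1.6789
  Mining: 1.7701
  Chemicals: 1.7500
  Agriculture: 1.9949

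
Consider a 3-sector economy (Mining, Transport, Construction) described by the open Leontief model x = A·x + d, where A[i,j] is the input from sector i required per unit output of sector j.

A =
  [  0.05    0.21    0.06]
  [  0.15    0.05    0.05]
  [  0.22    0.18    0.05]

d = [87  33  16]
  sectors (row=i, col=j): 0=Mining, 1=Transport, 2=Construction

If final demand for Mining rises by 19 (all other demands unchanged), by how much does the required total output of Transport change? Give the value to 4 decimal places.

3.6346

Form M = I − A:
  [  0.95   -0.21   -0.06]
  [ -0.15    0.95   -0.05]
  [ -0.22   -0.18    0.95]
Leontief inverse L = M⁻¹:
  [  1.1135    0.2621    0.0841]
  [  0.1913    1.1083    0.0704]
  [  0.2941    0.2707    1.0855]
Total output x = L · d:
  x_0 = 1.1135·87 + 0.2621·33 + 0.0841·16 = 106.8684
  x_1 = 0.1913·87 + 1.1083·33 + 0.0704·16 = 54.3417
  x_2 = 0.2941·87 + 0.2707·33 + 1.0855·16 = 51.8869
Δx_1 = L[1,0] · Δd_0 = 0.1913 · 19 = 3.6346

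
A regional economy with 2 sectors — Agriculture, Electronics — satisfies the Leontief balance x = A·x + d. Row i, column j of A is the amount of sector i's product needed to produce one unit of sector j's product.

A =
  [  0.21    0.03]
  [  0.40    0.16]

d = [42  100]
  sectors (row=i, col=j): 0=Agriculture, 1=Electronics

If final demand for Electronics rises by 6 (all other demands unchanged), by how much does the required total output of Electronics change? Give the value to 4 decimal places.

Form M = I − A:
  [  0.79   -0.03]
  [ -0.40    0.84]
Leontief inverse L = M⁻¹:
  [  1.2891    0.0460]
  [  0.6139    1.2124]
Total output x = L · d:
  x_0 = 1.2891·42 + 0.0460·100 = 58.7477
  x_1 = 0.6139·42 + 1.2124·100 = 147.0227
Δx_1 = L[1,1] · Δd_1 = 1.2124 · 6 = 7.2744

7.2744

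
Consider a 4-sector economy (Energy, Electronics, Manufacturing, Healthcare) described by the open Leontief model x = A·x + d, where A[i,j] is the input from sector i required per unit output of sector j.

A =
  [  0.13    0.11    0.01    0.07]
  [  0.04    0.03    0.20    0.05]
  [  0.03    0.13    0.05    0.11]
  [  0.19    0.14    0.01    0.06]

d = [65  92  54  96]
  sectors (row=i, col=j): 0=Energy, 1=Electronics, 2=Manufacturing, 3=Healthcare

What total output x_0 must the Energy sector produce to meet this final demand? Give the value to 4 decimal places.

103.1808

Form M = I − A:
  [  0.87   -0.11   -0.01   -0.07]
  [ -0.04    0.97   -0.20   -0.05]
  [ -0.03   -0.13    0.95   -0.11]
  [ -0.19   -0.14   -0.01    0.94]
Leontief inverse L = M⁻¹:
  [  1.1803    0.1547    0.0461    0.1015]
  [  0.0775    1.0836    0.2299    0.0903]
  [  0.0769    0.1757    1.0919    0.1429]
  [  0.2509    0.1945    0.0552    1.0993]
Total output x = L · d:
  x_0 = 1.1803·65 + 0.1547·92 + 0.0461·54 + 0.1015·96 = 103.1808
  x_1 = 0.0775·65 + 1.0836·92 + 0.2299·54 + 0.0903·96 = 125.8056
  x_2 = 0.0769·65 + 0.1757·92 + 1.0919·54 + 0.1429·96 = 93.8413
  x_3 = 0.2509·65 + 0.1945·92 + 0.0552·54 + 1.0993·96 = 142.7187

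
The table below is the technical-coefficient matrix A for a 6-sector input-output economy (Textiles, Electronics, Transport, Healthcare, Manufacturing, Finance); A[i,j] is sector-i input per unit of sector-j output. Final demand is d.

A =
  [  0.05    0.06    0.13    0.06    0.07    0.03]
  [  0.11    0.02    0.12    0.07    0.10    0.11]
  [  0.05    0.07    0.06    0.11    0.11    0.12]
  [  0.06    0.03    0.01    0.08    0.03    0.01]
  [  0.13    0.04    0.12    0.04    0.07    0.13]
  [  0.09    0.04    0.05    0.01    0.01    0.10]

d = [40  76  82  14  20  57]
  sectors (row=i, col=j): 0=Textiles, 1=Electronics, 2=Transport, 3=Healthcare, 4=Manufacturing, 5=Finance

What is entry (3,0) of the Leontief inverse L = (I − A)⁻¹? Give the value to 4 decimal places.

L[3,0] = 0.0872

Form M = I − A:
  [  0.95   -0.06   -0.13   -0.06   -0.07   -0.03]
  [ -0.11    0.98   -0.12   -0.07   -0.10   -0.11]
  [ -0.05   -0.07    0.94   -0.11   -0.11   -0.12]
  [ -0.06   -0.03   -0.01    0.92   -0.03   -0.01]
  [ -0.13   -0.04   -0.12   -0.04    0.93   -0.13]
  [ -0.09   -0.04   -0.05   -0.01   -0.01    0.90]
Leontief inverse L = M⁻¹:
  [  1.1050    0.0928    0.1859    0.1076    0.1196    0.0914]
  [  0.1800    1.0629    0.1918    0.1244    0.1565    0.1855]
  [  0.1221    0.1073    1.1270    0.1600    0.1613    0.1925]
  [  0.0872    0.0453    0.0380    1.1032    0.0519    0.0333]
  [  0.1997    0.0834    0.1942    0.0939    1.1275    0.2066]
  [  0.1285    0.0639    0.0923    0.0385    0.0410    1.1419]
Total output x = L · d:
  x_0 = 1.1050·40 + 0.0928·76 + 0.1859·82 + 0.1076·14 + 0.1196·20 + 0.0914·57 = 75.6132
  x_1 = 0.1800·40 + 1.0629·76 + 0.1918·82 + 0.1244·14 + 0.1565·20 + 0.1855·57 = 119.1470
  x_2 = 0.1221·40 + 0.1073·76 + 1.1270·82 + 0.1600·14 + 0.1613·20 + 0.1925·57 = 121.8900
  x_3 = 0.0872·40 + 0.0453·76 + 0.0380·82 + 1.1032·14 + 0.0519·20 + 0.0333·57 = 28.4206
  x_4 = 0.1997·40 + 0.0834·76 + 0.1942·82 + 0.0939·14 + 1.1275·20 + 0.2066·57 = 65.8930
  x_5 = 0.1285·40 + 0.0639·76 + 0.0923·82 + 0.0385·14 + 0.0410·20 + 1.1419·57 = 84.0097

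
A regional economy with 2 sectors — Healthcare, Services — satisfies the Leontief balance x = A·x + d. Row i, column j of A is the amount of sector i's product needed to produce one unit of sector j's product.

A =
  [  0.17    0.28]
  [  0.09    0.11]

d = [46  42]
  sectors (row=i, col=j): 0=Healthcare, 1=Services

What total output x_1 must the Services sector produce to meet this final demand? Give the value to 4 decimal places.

Form M = I − A:
  [  0.83   -0.28]
  [ -0.09    0.89]
Leontief inverse L = M⁻¹:
  [  1.2474    0.3924]
  [  0.1261    1.1633]
Total output x = L · d:
  x_0 = 1.2474·46 + 0.3924·42 = 73.8612
  x_1 = 0.1261·46 + 1.1633·42 = 54.6601

54.6601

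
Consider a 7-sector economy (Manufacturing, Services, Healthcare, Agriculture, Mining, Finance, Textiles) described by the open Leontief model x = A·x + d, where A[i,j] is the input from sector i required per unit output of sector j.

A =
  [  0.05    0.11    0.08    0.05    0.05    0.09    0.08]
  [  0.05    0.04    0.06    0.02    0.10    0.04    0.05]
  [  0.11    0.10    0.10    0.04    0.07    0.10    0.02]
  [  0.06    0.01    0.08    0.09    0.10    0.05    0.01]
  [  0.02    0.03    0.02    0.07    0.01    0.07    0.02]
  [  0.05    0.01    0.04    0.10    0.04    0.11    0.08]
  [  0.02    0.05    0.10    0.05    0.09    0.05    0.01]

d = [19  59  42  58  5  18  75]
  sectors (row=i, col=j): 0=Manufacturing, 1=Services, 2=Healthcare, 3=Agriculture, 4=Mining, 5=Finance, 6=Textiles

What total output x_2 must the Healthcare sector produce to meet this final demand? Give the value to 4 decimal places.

74.5368

Form M = I − A:
  [  0.95   -0.11   -0.08   -0.05   -0.05   -0.09   -0.08]
  [ -0.05    0.96   -0.06   -0.02   -0.10   -0.04   -0.05]
  [ -0.11   -0.10    0.90   -0.04   -0.07   -0.10   -0.02]
  [ -0.06   -0.01   -0.08    0.91   -0.10   -0.05   -0.01]
  [ -0.02   -0.03   -0.02   -0.07    0.99   -0.07   -0.02]
  [ -0.05   -0.01   -0.04   -0.10   -0.04    0.89   -0.08]
  [ -0.02   -0.05   -0.10   -0.05   -0.09   -0.05    0.99]
Leontief inverse L = M⁻¹:
  [  1.0958    0.1520    0.1385    0.1011    0.1073    0.1538    0.1146]
  [  0.0801    1.0706    0.0983    0.0560    0.1348    0.0851    0.0727]
  [  0.1614    0.1494    1.1612    0.0953    0.1275    0.1724    0.0615]
  [  0.0974    0.0432    0.1240    1.1346    0.1400    0.1024    0.0351]
  [  0.0420    0.0461    0.0472    0.0983    1.0376    0.1008    0.0368]
  [  0.0875    0.0415    0.0897    0.1504    0.0871    1.1658    0.1085]
  [  0.0556    0.0807    0.1401    0.0883    0.1277    0.0980    1.0329]
Total output x = L · d:
  x_0 = 1.0958·19 + 0.1520·59 + 0.1385·42 + 0.1011·58 + 0.1073·5 + 0.1538·18 + 0.1146·75 = 53.3680
  x_1 = 0.0801·19 + 1.0706·59 + 0.0983·42 + 0.0560·58 + 0.1348·5 + 0.0851·18 + 0.0727·75 = 79.7188
  x_2 = 0.1614·19 + 0.1494·59 + 1.1612·42 + 0.0953·58 + 0.1275·5 + 0.1724·18 + 0.0615·75 = 74.5368
  x_3 = 0.0974·19 + 0.0432·59 + 0.1240·42 + 1.1346·58 + 0.1400·5 + 0.1024·18 + 0.0351·75 = 80.5864
  x_4 = 0.0420·19 + 0.0461·59 + 0.0472·42 + 0.0983·58 + 1.0376·5 + 0.1008·18 + 0.0368·75 = 20.9653
  x_5 = 0.0875·19 + 0.0415·59 + 0.0897·42 + 0.1504·58 + 0.0871·5 + 1.1658·18 + 0.1085·75 = 46.1575
  x_6 = 0.0556·19 + 0.0807·59 + 0.1401·42 + 0.0883·58 + 0.1277·5 + 0.0980·18 + 1.0329·75 = 96.6980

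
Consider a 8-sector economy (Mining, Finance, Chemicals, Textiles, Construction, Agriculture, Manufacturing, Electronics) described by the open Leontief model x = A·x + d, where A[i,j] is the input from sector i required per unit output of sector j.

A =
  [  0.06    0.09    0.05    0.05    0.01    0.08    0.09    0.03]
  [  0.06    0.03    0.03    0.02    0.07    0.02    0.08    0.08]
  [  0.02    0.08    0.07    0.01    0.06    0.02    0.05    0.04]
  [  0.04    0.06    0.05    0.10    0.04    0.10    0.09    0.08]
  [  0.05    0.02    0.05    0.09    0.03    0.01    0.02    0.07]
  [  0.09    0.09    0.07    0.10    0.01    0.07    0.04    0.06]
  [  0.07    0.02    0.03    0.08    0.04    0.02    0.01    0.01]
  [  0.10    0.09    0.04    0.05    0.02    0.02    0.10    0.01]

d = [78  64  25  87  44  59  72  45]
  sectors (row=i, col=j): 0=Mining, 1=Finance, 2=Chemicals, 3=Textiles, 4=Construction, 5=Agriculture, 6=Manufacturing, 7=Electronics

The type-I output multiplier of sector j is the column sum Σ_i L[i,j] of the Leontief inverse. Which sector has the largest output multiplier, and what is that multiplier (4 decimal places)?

Form M = I − A:
  [  0.94   -0.09   -0.05   -0.05   -0.01   -0.08   -0.09   -0.03]
  [ -0.06    0.97   -0.03   -0.02   -0.07   -0.02   -0.08   -0.08]
  [ -0.02   -0.08    0.93   -0.01   -0.06   -0.02   -0.05   -0.04]
  [ -0.04   -0.06   -0.05    0.90   -0.04   -0.10   -0.09   -0.08]
  [ -0.05   -0.02   -0.05   -0.09    0.97   -0.01   -0.02   -0.07]
  [ -0.09   -0.09   -0.07   -0.10   -0.01    0.93   -0.04   -0.06]
  [ -0.07   -0.02   -0.03   -0.08   -0.04   -0.02    0.99   -0.01]
  [ -0.10   -0.09   -0.04   -0.05   -0.02   -0.02   -0.10    0.99]
Leontief inverse L = M⁻¹:
  [  1.1092    0.1368    0.0875    0.0983    0.0390    0.1156    0.1375    0.0673]
  [  0.1014    1.0675    0.0599    0.0607    0.0919    0.0453    0.1185    0.1071]
  [  0.0538    0.1114    1.0970    0.0415    0.0834    0.0392    0.0831    0.0674]
  [  0.1017    0.1193    0.0971    1.1644    0.0740    0.1453    0.1498    0.1263]
  [  0.0853    0.0579    0.0789    0.1271    1.0510    0.0387    0.0607    0.0980]
  [  0.1465    0.1490    0.1152    0.1559    0.0437    1.1153    0.1019    0.1054]
  [  0.0982    0.0509    0.0547    0.1128    0.0569    0.0466    1.0428    0.0358]
  [  0.1432    0.1307    0.0730    0.0930    0.0473    0.0527    0.1442    1.0435]
Total output x = L · d:
  x_0 = 1.1092·78 + 0.1368·64 + 0.0875·25 + 0.0983·87 + 0.0390·44 + 0.1156·59 + 0.1375·72 + 0.0673·45 = 127.4818
  x_1 = 0.1014·78 + 1.0675·64 + 0.0599·25 + 0.0607·87 + 0.0919·44 + 0.0453·59 + 0.1185·72 + 0.1071·45 = 103.0894
  x_2 = 0.0538·78 + 0.1114·64 + 1.0970·25 + 0.0415·87 + 0.0834·44 + 0.0392·59 + 0.0831·72 + 0.0674·45 = 57.3553
  x_3 = 0.1017·78 + 0.1193·64 + 0.0971·25 + 1.1644·87 + 0.0740·44 + 0.1453·59 + 0.1498·72 + 0.1263·45 = 147.5831
  x_4 = 0.0853·78 + 0.0579·64 + 0.0789·25 + 0.1271·87 + 1.0510·44 + 0.0387·59 + 0.0607·72 + 0.0980·45 = 80.6989
  x_5 = 0.1465·78 + 0.1490·64 + 0.1152·25 + 0.1559·87 + 0.0437·44 + 1.1153·59 + 0.1019·72 + 0.1054·45 = 117.2176
  x_6 = 0.0982·78 + 0.0509·64 + 0.0547·25 + 0.1128·87 + 0.0569·44 + 0.0466·59 + 1.0428·72 + 0.0358·45 = 104.0454
  x_7 = 0.1432·78 + 0.1307·64 + 0.0730·25 + 0.0930·87 + 0.0473·44 + 0.0527·59 + 0.1442·72 + 1.0435·45 = 91.9823
Output multipliers (column sums of L):
  Mining: 1.8392
  Finance: 1.8235
  Chemicals: 1.6632
  Textiles: 1.8538
  Construction: 1.4871
  Agriculture: 1.5988
  Manufacturing: 1.8386
  Electronics: 1.6508

Textiles (1.8538)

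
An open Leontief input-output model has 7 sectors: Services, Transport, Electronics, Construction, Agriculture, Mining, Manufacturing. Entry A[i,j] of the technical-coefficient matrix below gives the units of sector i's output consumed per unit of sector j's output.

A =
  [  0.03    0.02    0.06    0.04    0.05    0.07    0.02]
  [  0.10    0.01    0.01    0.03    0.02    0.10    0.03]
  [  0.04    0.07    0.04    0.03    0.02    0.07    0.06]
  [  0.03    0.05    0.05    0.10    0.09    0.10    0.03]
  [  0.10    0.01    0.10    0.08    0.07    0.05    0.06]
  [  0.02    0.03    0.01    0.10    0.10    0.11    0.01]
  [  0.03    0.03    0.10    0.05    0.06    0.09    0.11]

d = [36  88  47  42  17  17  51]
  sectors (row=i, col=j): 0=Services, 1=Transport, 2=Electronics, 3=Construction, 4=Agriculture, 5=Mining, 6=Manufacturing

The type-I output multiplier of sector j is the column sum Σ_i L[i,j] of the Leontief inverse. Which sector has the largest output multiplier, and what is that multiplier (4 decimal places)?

Form M = I − A:
  [  0.97   -0.02   -0.06   -0.04   -0.05   -0.07   -0.02]
  [ -0.10    0.99   -0.01   -0.03   -0.02   -0.10   -0.03]
  [ -0.04   -0.07    0.96   -0.03   -0.02   -0.07   -0.06]
  [ -0.03   -0.05   -0.05    0.90   -0.09   -0.10   -0.03]
  [ -0.10   -0.01   -0.10   -0.08    0.93   -0.05   -0.06]
  [ -0.02   -0.03   -0.01   -0.10   -0.10    0.89   -0.01]
  [ -0.03   -0.03   -0.10   -0.05   -0.06   -0.09    0.89]
Leontief inverse L = M⁻¹:
  [  1.0521    0.0362    0.0836    0.0723    0.0805    0.1100    0.0396]
  [  0.1188    1.0243    0.0333    0.0637    0.0536    0.1420    0.0468]
  [  0.0652    0.0865    1.0653    0.0636    0.0524    0.1171    0.0832]
  [  0.0666    0.0740    0.0876    1.1535    0.1402    0.1640    0.0601]
  [  0.1341    0.0369    0.1429    0.1290    1.1171    0.1128    0.0948]
  [  0.0517    0.0494    0.0425    0.1497    0.1467    1.1650    0.0337]
  [  0.0648    0.0571    0.1425    0.1004    0.1084    0.1563    1.1490]
Total output x = L · d:
  x_0 = 1.0521·36 + 0.0362·88 + 0.0836·47 + 0.0723·42 + 0.0805·17 + 0.1100·17 + 0.0396·51 = 53.2844
  x_1 = 0.1188·36 + 1.0243·88 + 0.0333·47 + 0.0637·42 + 0.0536·17 + 0.1420·17 + 0.0468·51 = 104.3729
  x_2 = 0.0652·36 + 0.0865·88 + 1.0653·47 + 0.0636·42 + 0.0524·17 + 0.1171·17 + 0.0832·51 = 69.8186
  x_3 = 0.0666·36 + 0.0740·88 + 0.0876·47 + 1.1535·42 + 0.1402·17 + 0.1640·17 + 0.0601·51 = 69.7070
  x_4 = 0.1341·36 + 0.0369·88 + 0.1429·47 + 0.1290·42 + 1.1171·17 + 0.1128·17 + 0.0948·51 = 45.9553
  x_5 = 0.0517·36 + 0.0494·88 + 0.0425·47 + 0.1497·42 + 0.1467·17 + 1.1650·17 + 0.0337·51 = 38.5112
  x_6 = 0.0648·36 + 0.0571·88 + 0.1425·47 + 0.1004·42 + 0.1084·17 + 0.1563·17 + 1.1490·51 = 81.3711
Output multipliers (column sums of L):
  Services: 1.5534
  Transport: 1.3644
  Electronics: 1.5976
  Construction: 1.7322
  Agriculture: 1.6989
  Mining: 1.9672
  Manufacturing: 1.5072

Mining (1.9672)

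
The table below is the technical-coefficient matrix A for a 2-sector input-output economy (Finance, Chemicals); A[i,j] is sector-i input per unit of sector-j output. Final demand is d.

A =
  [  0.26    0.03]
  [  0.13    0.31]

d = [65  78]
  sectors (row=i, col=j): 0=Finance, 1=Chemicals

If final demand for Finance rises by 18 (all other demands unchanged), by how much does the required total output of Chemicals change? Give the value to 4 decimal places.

Form M = I − A:
  [  0.74   -0.03]
  [ -0.13    0.69]
Leontief inverse L = M⁻¹:
  [  1.3618    0.0592]
  [  0.2566    1.4604]
Total output x = L · d:
  x_0 = 1.3618·65 + 0.0592·78 = 93.1320
  x_1 = 0.2566·65 + 1.4604·78 = 130.5901
Δx_1 = L[1,0] · Δd_0 = 0.2566 · 18 = 4.6181

4.6181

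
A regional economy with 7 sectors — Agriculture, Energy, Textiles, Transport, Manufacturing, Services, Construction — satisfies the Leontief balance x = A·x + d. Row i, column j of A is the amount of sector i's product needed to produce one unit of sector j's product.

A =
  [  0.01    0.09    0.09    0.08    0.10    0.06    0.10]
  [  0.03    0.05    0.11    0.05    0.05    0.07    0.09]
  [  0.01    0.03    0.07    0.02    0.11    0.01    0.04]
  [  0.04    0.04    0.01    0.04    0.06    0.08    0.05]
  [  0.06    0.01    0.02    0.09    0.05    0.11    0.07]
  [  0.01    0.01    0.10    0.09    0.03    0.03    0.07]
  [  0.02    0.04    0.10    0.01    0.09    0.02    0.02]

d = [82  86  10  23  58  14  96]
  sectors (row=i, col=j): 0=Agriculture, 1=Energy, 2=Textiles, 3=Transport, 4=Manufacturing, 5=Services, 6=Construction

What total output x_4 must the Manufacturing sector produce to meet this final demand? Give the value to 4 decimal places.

88.3488

Form M = I − A:
  [  0.99   -0.09   -0.09   -0.08   -0.10   -0.06   -0.10]
  [ -0.03    0.95   -0.11   -0.05   -0.05   -0.07   -0.09]
  [ -0.01   -0.03    0.93   -0.02   -0.11   -0.01   -0.04]
  [ -0.04   -0.04   -0.01    0.96   -0.06   -0.08   -0.05]
  [ -0.06   -0.01   -0.02   -0.09    0.95   -0.11   -0.07]
  [ -0.01   -0.01   -0.10   -0.09   -0.03    0.97   -0.07]
  [ -0.02   -0.04   -0.10   -0.01   -0.09   -0.02    0.98]
Leontief inverse L = M⁻¹:
  [  1.0335    0.1166    0.1455    0.1213    0.1567    0.1046    0.1470]
  [  0.0473    1.0732    0.1595    0.0836    0.1007    0.1030    0.1287]
  [  0.0245    0.0435    1.0975    0.0447    0.1422    0.0372    0.0664]
  [  0.0538    0.0571    0.0459    1.0698    0.0927    0.1083    0.0815]
  [  0.0766    0.0321    0.0632    0.1264    1.0925    0.1443    0.1081]
  [  0.0235    0.0270    0.1319    0.1124    0.0687    1.0547    0.0962]
  [  0.0336    0.0547    0.1304    0.0353    0.1245    0.0460    1.0482]
Total output x = L · d:
  x_0 = 1.0335·82 + 0.1166·86 + 0.1455·10 + 0.1213·23 + 0.1567·58 + 0.1046·14 + 0.1470·96 = 123.6756
  x_1 = 0.0473·82 + 1.0732·86 + 0.1595·10 + 0.0836·23 + 0.1007·58 + 0.1030·14 + 0.1287·96 = 119.3243
  x_2 = 0.0245·82 + 0.0435·86 + 1.0975·10 + 0.0447·23 + 0.1422·58 + 0.0372·14 + 0.0664·96 = 32.9043
  x_3 = 0.0538·82 + 0.0571·86 + 0.0459·10 + 1.0698·23 + 0.0927·58 + 0.1083·14 + 0.0815·96 = 49.1086
  x_4 = 0.0766·82 + 0.0321·86 + 0.0632·10 + 0.1264·23 + 1.0925·58 + 0.1443·14 + 0.1081·96 = 88.3488
  x_5 = 0.0235·82 + 0.0270·86 + 0.1319·10 + 0.1124·23 + 0.0687·58 + 1.0547·14 + 0.0962·96 = 36.1393
  x_6 = 0.0336·82 + 0.0547·86 + 0.1304·10 + 0.0353·23 + 0.1245·58 + 0.0460·14 + 1.0482·96 = 118.0634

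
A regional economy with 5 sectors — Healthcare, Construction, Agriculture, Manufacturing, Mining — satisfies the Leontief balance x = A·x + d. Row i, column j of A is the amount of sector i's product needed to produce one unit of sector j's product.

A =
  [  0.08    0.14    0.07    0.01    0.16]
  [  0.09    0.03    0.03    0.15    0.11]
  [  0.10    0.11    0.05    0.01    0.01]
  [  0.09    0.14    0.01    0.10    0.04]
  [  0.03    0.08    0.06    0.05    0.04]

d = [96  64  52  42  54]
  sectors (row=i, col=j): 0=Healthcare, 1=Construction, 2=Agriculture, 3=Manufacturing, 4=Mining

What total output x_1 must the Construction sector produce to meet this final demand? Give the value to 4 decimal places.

Form M = I − A:
  [  0.92   -0.14   -0.07   -0.01   -0.16]
  [ -0.09    0.97   -0.03   -0.15   -0.11]
  [ -0.10   -0.11    0.95   -0.01   -0.01]
  [ -0.09   -0.14   -0.01    0.90   -0.04]
  [ -0.03   -0.08   -0.06   -0.05    0.96]
Leontief inverse L = M⁻¹:
  [  1.1307    0.2013    0.1039    0.0592    0.2151]
  [  0.1377    1.0982    0.0568    0.1939    0.1575]
  [  0.1371    0.1517    1.0713    0.0417    0.0531]
  [  0.1388    0.1979    0.0345    1.1512    0.0941]
  [  0.0626    0.1176    0.0767    0.0806    1.0697]
Total output x = L · d:
  x_0 = 1.1307·96 + 0.2013·64 + 0.1039·52 + 0.0592·42 + 0.2151·54 = 140.9343
  x_1 = 0.1377·96 + 1.0982·64 + 0.0568·52 + 0.1939·42 + 0.1575·54 = 103.1108
  x_2 = 0.1371·96 + 0.1517·64 + 1.0713·52 + 0.0417·42 + 0.0531·54 = 83.1943
  x_3 = 0.1388·96 + 0.1979·64 + 0.0345·52 + 1.1512·42 + 0.0941·54 = 81.2207
  x_4 = 0.0626·96 + 0.1176·64 + 0.0767·52 + 0.0806·42 + 1.0697·54 = 78.6766

103.1108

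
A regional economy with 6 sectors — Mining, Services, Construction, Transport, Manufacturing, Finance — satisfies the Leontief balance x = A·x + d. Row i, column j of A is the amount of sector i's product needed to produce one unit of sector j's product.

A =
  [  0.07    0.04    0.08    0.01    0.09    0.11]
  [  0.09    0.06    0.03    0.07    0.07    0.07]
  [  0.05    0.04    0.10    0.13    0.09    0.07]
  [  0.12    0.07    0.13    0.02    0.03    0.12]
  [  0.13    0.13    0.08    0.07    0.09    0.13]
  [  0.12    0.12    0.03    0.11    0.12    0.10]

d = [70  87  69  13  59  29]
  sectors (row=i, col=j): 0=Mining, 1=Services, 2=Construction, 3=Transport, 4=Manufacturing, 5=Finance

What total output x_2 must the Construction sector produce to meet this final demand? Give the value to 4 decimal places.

118.8369

Form M = I − A:
  [  0.93   -0.04   -0.08   -0.01   -0.09   -0.11]
  [ -0.09    0.94   -0.03   -0.07   -0.07   -0.07]
  [ -0.05   -0.04    0.90   -0.13   -0.09   -0.07]
  [ -0.12   -0.07   -0.13    0.98   -0.03   -0.12]
  [ -0.13   -0.13   -0.08   -0.07    0.91   -0.13]
  [ -0.12   -0.12   -0.03   -0.11   -0.12    0.90]
Leontief inverse L = M⁻¹:
  [  1.1498    0.1072    0.1369    0.0708    0.1632    0.1925]
  [  0.1668    1.1213    0.0865    0.1197    0.1350    0.1498]
  [  0.1452    0.1158    1.1769    0.1969    0.1684    0.1689]
  [  0.2090    0.1419    0.1983    1.0913    0.1154    0.2142]
  [  0.2511    0.2274    0.1671    0.1550    1.1965    0.2549]
  [  0.2394    0.2153    0.1155    0.1860    0.2190    1.2225]
Total output x = L · d:
  x_0 = 1.1498·70 + 0.1072·87 + 0.1369·69 + 0.0708·13 + 0.1632·59 + 0.1925·29 = 115.3945
  x_1 = 0.1668·70 + 1.1213·87 + 0.0865·69 + 0.1197·13 + 0.1350·59 + 0.1498·29 = 129.0656
  x_2 = 0.1452·70 + 0.1158·87 + 1.1769·69 + 0.1969·13 + 0.1684·59 + 0.1689·29 = 118.8369
  x_3 = 0.2090·70 + 0.1419·87 + 0.1983·69 + 1.0913·13 + 0.1154·59 + 0.2142·29 = 67.8658
  x_4 = 0.2511·70 + 0.2274·87 + 0.1671·69 + 0.1550·13 + 1.1965·59 + 0.2549·29 = 128.8911
  x_5 = 0.2394·70 + 0.2153·87 + 0.1155·69 + 0.1860·13 + 0.2190·59 + 1.2225·29 = 94.2583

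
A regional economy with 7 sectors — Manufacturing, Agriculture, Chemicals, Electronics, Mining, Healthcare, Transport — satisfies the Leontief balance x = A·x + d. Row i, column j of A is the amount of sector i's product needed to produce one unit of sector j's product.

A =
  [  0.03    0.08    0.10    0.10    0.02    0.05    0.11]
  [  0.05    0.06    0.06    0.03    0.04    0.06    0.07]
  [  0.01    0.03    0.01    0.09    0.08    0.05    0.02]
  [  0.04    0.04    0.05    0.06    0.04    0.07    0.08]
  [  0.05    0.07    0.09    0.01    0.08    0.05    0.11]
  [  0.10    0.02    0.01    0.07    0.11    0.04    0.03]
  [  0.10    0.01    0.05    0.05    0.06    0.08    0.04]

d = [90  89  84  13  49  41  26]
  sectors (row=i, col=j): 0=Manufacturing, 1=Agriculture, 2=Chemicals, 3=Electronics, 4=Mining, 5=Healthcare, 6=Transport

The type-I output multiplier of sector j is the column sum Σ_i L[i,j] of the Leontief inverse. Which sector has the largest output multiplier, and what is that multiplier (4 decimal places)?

Form M = I − A:
  [  0.97   -0.08   -0.10   -0.10   -0.02   -0.05   -0.11]
  [ -0.05    0.94   -0.06   -0.03   -0.04   -0.06   -0.07]
  [ -0.01   -0.03    0.99   -0.09   -0.08   -0.05   -0.02]
  [ -0.04   -0.04   -0.05    0.94   -0.04   -0.07   -0.08]
  [ -0.05   -0.07   -0.09   -0.01    0.92   -0.05   -0.11]
  [ -0.10   -0.02   -0.01   -0.07   -0.11    0.96   -0.03]
  [ -0.10   -0.01   -0.05   -0.05   -0.06   -0.08    0.96]
Leontief inverse L = M⁻¹:
  [  1.0739    0.1109    0.1378    0.1473    0.0685    0.0974    0.1572]
  [  0.0846    1.0858    0.0912    0.0660    0.0783    0.0949    0.1082]
  [  0.0374    0.0516    1.0364    0.1147    0.1110    0.0778    0.0544]
  [  0.0768    0.0653    0.0815    1.0970    0.0798    0.1064    0.1191]
  [  0.0928    0.1020    0.1297    0.0529    1.1285    0.0937    0.1574]
  [  0.1345    0.0524    0.0505    0.1068    0.1482    1.0767    0.0798]
  [  0.1357    0.0397    0.0858    0.0914    0.1008    0.1163    1.0847]
Total output x = L · d:
  x_0 = 1.0739·90 + 0.1109·89 + 0.1378·84 + 0.1473·13 + 0.0685·49 + 0.0974·41 + 0.1572·26 = 131.4489
  x_1 = 0.0846·90 + 1.0858·89 + 0.0912·84 + 0.0660·13 + 0.0783·49 + 0.0949·41 + 0.1082·26 = 123.3071
  x_2 = 0.0374·90 + 0.0516·89 + 1.0364·84 + 0.1147·13 + 0.1110·49 + 0.0778·41 + 0.0544·26 = 106.5620
  x_3 = 0.0768·90 + 0.0653·89 + 0.0815·84 + 1.0970·13 + 0.0798·49 + 0.1064·41 + 0.1191·26 = 45.1962
  x_4 = 0.0928·90 + 0.1020·89 + 0.1297·84 + 0.0529·13 + 1.1285·49 + 0.0937·41 + 0.1574·26 = 92.2463
  x_5 = 0.1345·90 + 0.0524·89 + 0.0505·84 + 0.1068·13 + 0.1482·49 + 1.0767·41 + 0.0798·26 = 75.8845
  x_6 = 0.1357·90 + 0.0397·89 + 0.0858·84 + 0.0914·13 + 0.1008·49 + 0.1163·41 + 1.0847·26 = 62.0535
Output multipliers (column sums of L):
  Manufacturing: 1.6358
  Agriculture: 1.5077
  Chemicals: 1.6130
  Electronics: 1.6762
  Mining: 1.7149
  Healthcare: 1.6634
  Transport: 1.7608

Transport (1.7608)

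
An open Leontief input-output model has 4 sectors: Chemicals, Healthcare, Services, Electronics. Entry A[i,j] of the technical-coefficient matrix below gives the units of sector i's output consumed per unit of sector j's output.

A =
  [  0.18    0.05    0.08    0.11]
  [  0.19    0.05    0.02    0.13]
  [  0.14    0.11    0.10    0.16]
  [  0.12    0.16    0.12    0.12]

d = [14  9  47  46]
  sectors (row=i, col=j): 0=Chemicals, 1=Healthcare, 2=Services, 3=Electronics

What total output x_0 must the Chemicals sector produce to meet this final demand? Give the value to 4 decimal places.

35.7170

Form M = I − A:
  [  0.82   -0.05   -0.08   -0.11]
  [ -0.19    0.95   -0.02   -0.13]
  [ -0.14   -0.11    0.90   -0.16]
  [ -0.12   -0.16   -0.12    0.88]
Leontief inverse L = M⁻¹:
  [  1.3027    0.1204    0.1461    0.2072]
  [  0.3038    1.1146    0.0808    0.2173]
  [  0.2882    0.1987    1.1784    0.2796]
  [  0.2722    0.2462    0.1953    1.2423]
Total output x = L · d:
  x_0 = 1.3027·14 + 0.1204·9 + 0.1461·47 + 0.2072·46 = 35.7170
  x_1 = 0.3038·14 + 1.1146·9 + 0.0808·47 + 0.2173·46 = 28.0769
  x_2 = 0.2882·14 + 0.1987·9 + 1.1784·47 + 0.2796·46 = 74.0718
  x_3 = 0.2722·14 + 0.2462·9 + 0.1953·47 + 1.2423·46 = 72.3488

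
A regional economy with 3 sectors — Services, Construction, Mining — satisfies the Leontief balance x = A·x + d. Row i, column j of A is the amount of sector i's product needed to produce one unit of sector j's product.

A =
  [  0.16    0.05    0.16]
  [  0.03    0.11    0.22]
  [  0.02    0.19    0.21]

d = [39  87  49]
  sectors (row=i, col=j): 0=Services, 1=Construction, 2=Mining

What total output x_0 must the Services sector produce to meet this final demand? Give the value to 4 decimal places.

71.5731

Form M = I − A:
  [  0.84   -0.05   -0.16]
  [ -0.03    0.89   -0.22]
  [ -0.02   -0.19    0.79]
Leontief inverse L = M⁻¹:
  [  1.2016    0.1270    0.2787]
  [  0.0511    1.2000    0.3445]
  [  0.0427    0.2918    1.3557]
Total output x = L · d:
  x_0 = 1.2016·39 + 0.1270·87 + 0.2787·49 = 71.5731
  x_1 = 0.0511·39 + 1.2000·87 + 0.3445·49 = 123.2742
  x_2 = 0.0427·39 + 0.2918·87 + 1.3557·49 = 93.4855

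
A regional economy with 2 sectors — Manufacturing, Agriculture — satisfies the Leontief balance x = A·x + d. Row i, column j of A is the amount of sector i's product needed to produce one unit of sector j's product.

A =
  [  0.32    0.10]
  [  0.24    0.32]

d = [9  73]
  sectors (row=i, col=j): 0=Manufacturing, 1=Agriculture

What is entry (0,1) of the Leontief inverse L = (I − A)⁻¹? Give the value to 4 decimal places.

L[0,1] = 0.2281

Form M = I − A:
  [  0.68   -0.10]
  [ -0.24    0.68]
Leontief inverse L = M⁻¹:
  [  1.5511    0.2281]
  [  0.5474    1.5511]
Total output x = L · d:
  x_0 = 1.5511·9 + 0.2281·73 = 30.6113
  x_1 = 0.5474·9 + 1.5511·73 = 118.1569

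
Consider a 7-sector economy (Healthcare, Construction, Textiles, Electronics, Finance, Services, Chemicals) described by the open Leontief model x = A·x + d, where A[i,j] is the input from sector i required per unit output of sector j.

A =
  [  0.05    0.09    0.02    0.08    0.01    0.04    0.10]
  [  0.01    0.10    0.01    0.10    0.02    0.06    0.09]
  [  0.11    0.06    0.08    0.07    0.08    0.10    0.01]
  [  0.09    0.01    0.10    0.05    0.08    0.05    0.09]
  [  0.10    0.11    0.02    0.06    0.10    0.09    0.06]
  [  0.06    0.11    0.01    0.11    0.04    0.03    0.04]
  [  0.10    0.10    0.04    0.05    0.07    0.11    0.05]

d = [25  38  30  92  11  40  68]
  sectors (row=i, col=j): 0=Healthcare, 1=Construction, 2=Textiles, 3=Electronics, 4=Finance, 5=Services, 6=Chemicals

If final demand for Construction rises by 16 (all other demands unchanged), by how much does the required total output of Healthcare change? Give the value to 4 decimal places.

2.3616

Form M = I − A:
  [  0.95   -0.09   -0.02   -0.08   -0.01   -0.04   -0.10]
  [ -0.01    0.90   -0.01   -0.10   -0.02   -0.06   -0.09]
  [ -0.11   -0.06    0.92   -0.07   -0.08   -0.10   -0.01]
  [ -0.09   -0.01   -0.10    0.95   -0.08   -0.05   -0.09]
  [ -0.10   -0.11   -0.02   -0.06    0.90   -0.09   -0.06]
  [ -0.06   -0.11   -0.01   -0.11   -0.04    0.97   -0.04]
  [ -0.10   -0.10   -0.04   -0.05   -0.07   -0.11    0.95]
Leontief inverse L = M⁻¹:
  [  1.0986    0.1476    0.0484    0.1326    0.0471    0.0876    0.1493]
  [  0.0588    1.1570    0.0390    0.1531    0.0590    0.1071    0.1390]
  [  0.1751    0.1365    1.1153    0.1415    0.1293    0.1580    0.0713]
  [  0.1581    0.0829    0.1357    1.1134    0.1308    0.1115    0.1444]
  [  0.1653    0.1951    0.0527    0.1354    1.1508    0.1526    0.1284]
  [  0.1079    0.1667    0.0394    0.1640    0.0781    1.0760    0.0933]
  [  0.1622    0.1811    0.0717    0.1236    0.1173    0.1689    1.1138]
Total output x = L · d:
  x_0 = 1.0986·25 + 0.1476·38 + 0.0484·30 + 0.1326·92 + 0.0471·11 + 0.0876·40 + 0.1493·68 = 60.8972
  x_1 = 0.0588·25 + 1.1570·38 + 0.0390·30 + 0.1531·92 + 0.0590·11 + 0.1071·40 + 0.1390·68 = 75.0715
  x_2 = 0.1751·25 + 0.1365·38 + 1.1153·30 + 0.1415·92 + 0.1293·11 + 0.1580·40 + 0.0713·68 = 68.6295
  x_3 = 0.1581·25 + 0.0829·38 + 0.1357·30 + 1.1134·92 + 0.1308·11 + 0.1115·40 + 0.1444·68 = 129.3266
  x_4 = 0.1653·25 + 0.1951·38 + 0.0527·30 + 0.1354·92 + 1.1508·11 + 0.1526·40 + 0.1284·68 = 53.0816
  x_5 = 0.1079·25 + 0.1667·38 + 0.0394·30 + 0.1640·92 + 0.0781·11 + 1.0760·40 + 0.0933·68 = 75.5433
  x_6 = 0.1622·25 + 0.1811·38 + 0.0717·30 + 0.1236·92 + 0.1173·11 + 0.1689·40 + 1.1138·68 = 108.2462
Δx_0 = L[0,1] · Δd_1 = 0.1476 · 16 = 2.3616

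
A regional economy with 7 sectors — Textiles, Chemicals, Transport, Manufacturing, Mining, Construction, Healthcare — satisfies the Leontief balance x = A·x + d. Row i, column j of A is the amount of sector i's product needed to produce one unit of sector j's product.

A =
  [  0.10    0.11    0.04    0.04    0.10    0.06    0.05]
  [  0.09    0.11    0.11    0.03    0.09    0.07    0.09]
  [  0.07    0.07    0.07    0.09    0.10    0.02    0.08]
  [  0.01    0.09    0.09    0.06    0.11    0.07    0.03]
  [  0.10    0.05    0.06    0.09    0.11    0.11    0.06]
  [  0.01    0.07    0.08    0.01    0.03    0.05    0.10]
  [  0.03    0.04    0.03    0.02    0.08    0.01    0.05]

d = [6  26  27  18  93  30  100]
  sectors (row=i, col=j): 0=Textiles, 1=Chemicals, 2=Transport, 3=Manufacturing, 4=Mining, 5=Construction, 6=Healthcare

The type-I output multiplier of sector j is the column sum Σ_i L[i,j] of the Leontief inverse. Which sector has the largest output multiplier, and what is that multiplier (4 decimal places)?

Form M = I − A:
  [  0.90   -0.11   -0.04   -0.04   -0.10   -0.06   -0.05]
  [ -0.09    0.89   -0.11   -0.03   -0.09   -0.07   -0.09]
  [ -0.07   -0.07    0.93   -0.09   -0.10   -0.02   -0.08]
  [ -0.01   -0.09   -0.09    0.94   -0.11   -0.07   -0.03]
  [ -0.10   -0.05   -0.06   -0.09    0.89   -0.11   -0.06]
  [ -0.01   -0.07   -0.08   -0.01   -0.03    0.95   -0.10]
  [ -0.03   -0.04   -0.03   -0.02   -0.08   -0.01    0.95]
Leontief inverse L = M⁻¹:
  [  1.1649    0.1862    0.1066    0.0873    0.1868    0.1188    0.1150]
  [  0.1631    1.1956    0.1858    0.0860    0.1901    0.1324    0.1662]
  [  0.1306    0.1426    1.1347    0.1407    0.1892    0.0764    0.1404]
  [  0.0655    0.1567    0.1544    1.1078    0.1898    0.1235    0.0913]
  [  0.1657    0.1330    0.1339    0.1443    1.2063    0.1748    0.1317]
  [  0.0479    0.1160    0.1228    0.0402    0.0853    1.0811    0.1443]
  [  0.0636    0.0764    0.0628    0.0467    0.1264    0.0404    1.0822]
Total output x = L · d:
  x_0 = 1.1649·6 + 0.1862·26 + 0.1066·27 + 0.0873·18 + 0.1868·93 + 0.1188·30 + 0.1150·100 = 48.7165
  x_1 = 0.1631·6 + 1.1956·26 + 0.1858·27 + 0.0860·18 + 0.1901·93 + 0.1324·30 + 0.1662·100 = 76.9016
  x_2 = 0.1306·6 + 0.1426·26 + 1.1347·27 + 0.1407·18 + 0.1892·93 + 0.0764·30 + 0.1404·100 = 71.5767
  x_3 = 0.0655·6 + 0.1567·26 + 0.1544·27 + 1.1078·18 + 0.1898·93 + 0.1235·30 + 0.0913·100 = 59.0664
  x_4 = 0.1657·6 + 0.1330·26 + 0.1339·27 + 0.1443·18 + 1.2063·93 + 0.1748·30 + 0.1317·100 = 141.2680
  x_5 = 0.0479·6 + 0.1160·26 + 0.1228·27 + 0.0402·18 + 0.0853·93 + 1.0811·30 + 0.1443·100 = 62.1416
  x_6 = 0.0636·6 + 0.0764·26 + 0.0628·27 + 0.0467·18 + 0.1264·93 + 0.0404·30 + 1.0822·100 = 126.0937
Output multipliers (column sums of L):
  Textiles: 1.8013
  Chemicals: 2.0066
  Transport: 1.9010
  Manufacturing: 1.6531
  Mining: 2.1739
  Construction: 1.7475
  Healthcare: 1.8711

Mining (2.1739)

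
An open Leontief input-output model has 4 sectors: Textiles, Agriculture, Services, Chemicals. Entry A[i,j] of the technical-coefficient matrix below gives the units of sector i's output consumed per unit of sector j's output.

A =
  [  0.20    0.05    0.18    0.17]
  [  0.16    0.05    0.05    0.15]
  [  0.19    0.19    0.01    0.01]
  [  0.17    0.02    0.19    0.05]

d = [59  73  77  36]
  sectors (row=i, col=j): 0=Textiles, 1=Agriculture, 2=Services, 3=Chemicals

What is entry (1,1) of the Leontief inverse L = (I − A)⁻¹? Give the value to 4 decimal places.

L[1,1] = 1.1049

Form M = I − A:
  [  0.80   -0.05   -0.18   -0.17]
  [ -0.16    0.95   -0.05   -0.15]
  [ -0.19   -0.19    0.99   -0.01]
  [ -0.17   -0.02   -0.19    0.95]
Leontief inverse L = M⁻¹:
  [  1.4135    0.1438    0.3178    0.2790]
  [  0.3071    1.1049    0.1560    0.2311]
  [  0.3335    0.2406    1.1039    0.1093]
  [  0.3261    0.0971    0.2809    1.1293]
Total output x = L · d:
  x_0 = 1.4135·59 + 0.1438·73 + 0.3178·77 + 0.2790·36 = 128.4147
  x_1 = 0.3071·59 + 1.1049·73 + 0.1560·77 + 0.2311·36 = 119.1028
  x_2 = 0.3335·59 + 0.2406·73 + 1.1039·77 + 0.1093·36 = 126.1763
  x_3 = 0.3261·59 + 0.0971·73 + 0.2809·77 + 1.1293·36 = 88.6169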